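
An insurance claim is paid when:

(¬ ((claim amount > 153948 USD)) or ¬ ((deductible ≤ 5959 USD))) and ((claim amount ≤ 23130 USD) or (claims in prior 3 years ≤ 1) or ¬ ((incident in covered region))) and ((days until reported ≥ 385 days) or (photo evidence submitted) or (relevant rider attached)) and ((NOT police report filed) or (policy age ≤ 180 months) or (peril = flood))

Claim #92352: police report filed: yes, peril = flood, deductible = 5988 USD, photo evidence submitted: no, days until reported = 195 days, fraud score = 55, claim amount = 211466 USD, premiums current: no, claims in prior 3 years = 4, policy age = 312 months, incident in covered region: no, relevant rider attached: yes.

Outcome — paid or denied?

Paid

Atomic conditions:
  claim amount > 153948 USD: 211466 > 153948 is true
  deductible ≤ 5959 USD: 5988 ≤ 5959 is false
  claim amount ≤ 23130 USD: 211466 ≤ 23130 is false
  claims in prior 3 years ≤ 1: 4 ≤ 1 is false
  incident in covered region: no → false
  days until reported ≥ 385 days: 195 ≥ 385 is false
  photo evidence submitted: no → false
  relevant rider attached: yes → true
  NOT police report filed: yes → false
  policy age ≤ 180 months: 312 ≤ 180 is false
  peril = flood: flood == flood is true
Combine:
[1.1] NOT true = false
[1.2] NOT false = true
[1] false OR true = true
[2.3] NOT false = true
[2] false OR false OR true = true
[3] false OR false OR true = true
[4] false OR false OR true = true
[root] true AND true AND true AND true = true
Overall: true → paid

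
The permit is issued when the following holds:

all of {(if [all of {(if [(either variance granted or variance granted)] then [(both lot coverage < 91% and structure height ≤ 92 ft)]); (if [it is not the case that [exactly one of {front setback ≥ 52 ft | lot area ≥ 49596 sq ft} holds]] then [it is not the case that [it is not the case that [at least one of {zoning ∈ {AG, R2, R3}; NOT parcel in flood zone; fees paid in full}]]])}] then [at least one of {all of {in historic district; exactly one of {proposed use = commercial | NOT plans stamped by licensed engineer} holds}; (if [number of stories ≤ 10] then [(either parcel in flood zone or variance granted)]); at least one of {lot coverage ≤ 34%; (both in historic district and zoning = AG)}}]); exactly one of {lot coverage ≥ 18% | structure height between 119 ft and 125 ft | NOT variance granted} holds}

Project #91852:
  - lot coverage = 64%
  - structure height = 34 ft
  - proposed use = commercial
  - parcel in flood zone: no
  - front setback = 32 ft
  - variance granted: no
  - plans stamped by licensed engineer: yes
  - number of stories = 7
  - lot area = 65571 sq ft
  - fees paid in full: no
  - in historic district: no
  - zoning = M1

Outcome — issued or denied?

Atomic conditions:
  variance granted: no → false
  lot coverage < 91%: 64 < 91 is true
  structure height ≤ 92 ft: 34 ≤ 92 is true
  front setback ≥ 52 ft: 32 ≥ 52 is false
  lot area ≥ 49596 sq ft: 65571 ≥ 49596 is true
  zoning ∈ {AG, R2, R3}: M1 is not in the set → false
  NOT parcel in flood zone: no → true
  fees paid in full: no → false
  in historic district: no → false
  proposed use = commercial: commercial == commercial is true
  NOT plans stamped by licensed engineer: yes → false
  number of stories ≤ 10: 7 ≤ 10 is true
  parcel in flood zone: no → false
  lot coverage ≤ 34%: 64 ≤ 34 is false
  zoning = AG: M1 == AG is false
  lot coverage ≥ 18%: 64 ≥ 18 is true
  structure height between 119 ft and 125 ft: 34 in [119, 125] is false
  NOT variance granted: no → true
Combine:
[1.1.1.1] false OR false = false
[1.1.1.2] true AND true = true
[1.1.1] false → true (antecedent false ⇒ implication holds) = true
[1.1.2.1.1] exactly-one(false, true) = true
[1.1.2.1] NOT true = false
[1.1.2.2.1.1] false OR true OR false = true
[1.1.2.2.1] NOT true = false
[1.1.2.2] NOT false = true
[1.1.2] false → true (antecedent false ⇒ implication holds) = true
[1.1] true AND true = true
[1.2.1.2] exactly-one(true, false) = true
[1.2.1] false AND true = false
[1.2.2.2] false OR false = false
[1.2.2] true → false = false
[1.2.3.2] false AND false = false
[1.2.3] false OR false = false
[1.2] false OR false OR false = false
[1] true → false = false
[2] exactly-one(true, false, true) = false
[root] false AND false = false
Overall: false → denied

Denied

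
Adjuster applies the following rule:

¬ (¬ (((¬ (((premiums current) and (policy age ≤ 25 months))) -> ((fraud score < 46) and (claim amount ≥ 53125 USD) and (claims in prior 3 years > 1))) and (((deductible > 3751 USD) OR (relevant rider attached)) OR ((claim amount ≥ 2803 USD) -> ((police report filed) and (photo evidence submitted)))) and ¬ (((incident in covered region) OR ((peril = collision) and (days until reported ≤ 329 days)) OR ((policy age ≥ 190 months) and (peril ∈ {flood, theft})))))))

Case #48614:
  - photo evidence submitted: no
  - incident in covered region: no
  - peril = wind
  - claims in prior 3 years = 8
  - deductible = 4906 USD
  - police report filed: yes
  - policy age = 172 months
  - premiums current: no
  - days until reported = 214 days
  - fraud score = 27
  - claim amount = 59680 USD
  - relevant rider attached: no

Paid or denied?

Atomic conditions:
  premiums current: no → false
  policy age ≤ 25 months: 172 ≤ 25 is false
  fraud score < 46: 27 < 46 is true
  claim amount ≥ 53125 USD: 59680 ≥ 53125 is true
  claims in prior 3 years > 1: 8 > 1 is true
  deductible > 3751 USD: 4906 > 3751 is true
  relevant rider attached: no → false
  claim amount ≥ 2803 USD: 59680 ≥ 2803 is true
  police report filed: yes → true
  photo evidence submitted: no → false
  incident in covered region: no → false
  peril = collision: wind == collision is false
  days until reported ≤ 329 days: 214 ≤ 329 is true
  policy age ≥ 190 months: 172 ≥ 190 is false
  peril ∈ {flood, theft}: wind is not in the set → false
Combine:
[1.1.1.1.1] false AND false = false
[1.1.1.1] NOT false = true
[1.1.1.2] true AND true AND true = true
[1.1.1] true → true = true
[1.1.2.1] true OR false = true
[1.1.2.2.2] true AND false = false
[1.1.2.2] true → false = false
[1.1.2] true OR false = true
[1.1.3.1.2] false AND true = false
[1.1.3.1.3] false AND false = false
[1.1.3.1] false OR false OR false = false
[1.1.3] NOT false = true
[1.1] true AND true AND true = true
[1] NOT true = false
[root] NOT false = true
Overall: true → paid

Paid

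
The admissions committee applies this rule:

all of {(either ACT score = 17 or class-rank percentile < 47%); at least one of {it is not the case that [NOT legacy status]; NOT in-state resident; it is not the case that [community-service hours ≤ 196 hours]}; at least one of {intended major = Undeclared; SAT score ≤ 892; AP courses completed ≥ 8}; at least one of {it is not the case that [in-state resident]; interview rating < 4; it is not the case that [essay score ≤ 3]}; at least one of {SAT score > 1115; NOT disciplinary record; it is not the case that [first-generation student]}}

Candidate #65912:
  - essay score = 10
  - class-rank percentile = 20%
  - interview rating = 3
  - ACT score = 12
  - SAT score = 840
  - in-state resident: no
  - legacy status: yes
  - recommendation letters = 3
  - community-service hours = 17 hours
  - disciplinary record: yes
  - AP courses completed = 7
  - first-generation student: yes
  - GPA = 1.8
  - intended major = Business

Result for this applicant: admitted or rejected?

Atomic conditions:
  ACT score = 17: 12 == 17 is false
  class-rank percentile < 47%: 20 < 47 is true
  NOT legacy status: yes → false
  NOT in-state resident: no → true
  community-service hours ≤ 196 hours: 17 ≤ 196 is true
  intended major = Undeclared: Business == Undeclared is false
  SAT score ≤ 892: 840 ≤ 892 is true
  AP courses completed ≥ 8: 7 ≥ 8 is false
  in-state resident: no → false
  interview rating < 4: 3 < 4 is true
  essay score ≤ 3: 10 ≤ 3 is false
  SAT score > 1115: 840 > 1115 is false
  NOT disciplinary record: yes → false
  first-generation student: yes → true
Combine:
[1] false OR true = true
[2.1] NOT false = true
[2.3] NOT true = false
[2] true OR true OR false = true
[3] false OR true OR false = true
[4.1] NOT false = true
[4.3] NOT false = true
[4] true OR true OR true = true
[5.3] NOT true = false
[5] false OR false OR false = false
[root] true AND true AND true AND true AND false = false
Overall: false → rejected

Rejected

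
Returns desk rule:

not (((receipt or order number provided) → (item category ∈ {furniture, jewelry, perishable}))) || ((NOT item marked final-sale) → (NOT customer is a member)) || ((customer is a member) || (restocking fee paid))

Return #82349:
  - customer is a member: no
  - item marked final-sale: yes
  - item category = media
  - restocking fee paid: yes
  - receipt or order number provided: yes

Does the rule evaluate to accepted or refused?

Accepted

Atomic conditions:
  receipt or order number provided: yes → true
  item category ∈ {furniture, jewelry, perishable}: media is not in the set → false
  NOT item marked final-sale: yes → false
  NOT customer is a member: no → true
  customer is a member: no → false
  restocking fee paid: yes → true
Combine:
[1.1] true → false = false
[1] NOT false = true
[2] false → true (antecedent false ⇒ implication holds) = true
[3] false OR true = true
[root] true OR true OR true = true
Overall: true → accepted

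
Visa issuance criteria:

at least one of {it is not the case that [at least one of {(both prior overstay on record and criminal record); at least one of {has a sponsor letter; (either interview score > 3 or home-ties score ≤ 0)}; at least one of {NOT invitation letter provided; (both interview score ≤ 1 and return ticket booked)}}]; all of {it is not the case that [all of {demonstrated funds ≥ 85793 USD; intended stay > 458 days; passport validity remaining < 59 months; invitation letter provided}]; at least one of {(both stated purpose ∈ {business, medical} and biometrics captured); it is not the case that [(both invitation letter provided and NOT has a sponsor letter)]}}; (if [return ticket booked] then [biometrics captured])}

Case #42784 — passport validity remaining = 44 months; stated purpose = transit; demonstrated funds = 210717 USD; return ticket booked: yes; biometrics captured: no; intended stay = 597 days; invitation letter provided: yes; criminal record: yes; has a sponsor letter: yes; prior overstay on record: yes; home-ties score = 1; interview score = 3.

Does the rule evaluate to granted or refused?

Atomic conditions:
  prior overstay on record: yes → true
  criminal record: yes → true
  has a sponsor letter: yes → true
  interview score > 3: 3 > 3 is false
  home-ties score ≤ 0: 1 ≤ 0 is false
  NOT invitation letter provided: yes → false
  interview score ≤ 1: 3 ≤ 1 is false
  return ticket booked: yes → true
  demonstrated funds ≥ 85793 USD: 210717 ≥ 85793 is true
  intended stay > 458 days: 597 > 458 is true
  passport validity remaining < 59 months: 44 < 59 is true
  invitation letter provided: yes → true
  stated purpose ∈ {business, medical}: transit is not in the set → false
  biometrics captured: no → false
  NOT has a sponsor letter: yes → false
Combine:
[1.1.1] true AND true = true
[1.1.2.2] false OR false = false
[1.1.2] true OR false = true
[1.1.3.2] false AND true = false
[1.1.3] false OR false = false
[1.1] true OR true OR false = true
[1] NOT true = false
[2.1.1] true AND true AND true AND true = true
[2.1] NOT true = false
[2.2.1] false AND false = false
[2.2.2.1] true AND false = false
[2.2.2] NOT false = true
[2.2] false OR true = true
[2] false AND true = false
[3] true → false = false
[root] false OR false OR false = false
Overall: false → refused

Refused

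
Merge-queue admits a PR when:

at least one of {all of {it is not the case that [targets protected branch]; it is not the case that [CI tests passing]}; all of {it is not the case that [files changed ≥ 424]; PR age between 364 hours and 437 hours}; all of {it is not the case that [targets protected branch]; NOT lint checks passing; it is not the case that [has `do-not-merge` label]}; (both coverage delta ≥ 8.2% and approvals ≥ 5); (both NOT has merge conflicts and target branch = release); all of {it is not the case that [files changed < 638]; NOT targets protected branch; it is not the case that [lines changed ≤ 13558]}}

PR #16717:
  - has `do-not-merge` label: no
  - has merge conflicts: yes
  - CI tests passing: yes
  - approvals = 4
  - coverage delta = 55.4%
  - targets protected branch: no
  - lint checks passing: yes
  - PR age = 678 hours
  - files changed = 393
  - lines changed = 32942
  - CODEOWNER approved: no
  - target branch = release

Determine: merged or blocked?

Blocked

Atomic conditions:
  targets protected branch: no → false
  CI tests passing: yes → true
  files changed ≥ 424: 393 ≥ 424 is false
  PR age between 364 hours and 437 hours: 678 in [364, 437] is false
  NOT lint checks passing: yes → false
  has `do-not-merge` label: no → false
  coverage delta ≥ 8.2%: 55.4 ≥ 8.2 is true
  approvals ≥ 5: 4 ≥ 5 is false
  NOT has merge conflicts: yes → false
  target branch = release: release == release is true
  files changed < 638: 393 < 638 is true
  NOT targets protected branch: no → true
  lines changed ≤ 13558: 32942 ≤ 13558 is false
Combine:
[1.1] NOT false = true
[1.2] NOT true = false
[1] true AND false = false
[2.1] NOT false = true
[2] true AND false = false
[3.1] NOT false = true
[3.3] NOT false = true
[3] true AND false AND true = false
[4] true AND false = false
[5] false AND true = false
[6.1] NOT true = false
[6.3] NOT false = true
[6] false AND true AND true = false
[root] false OR false OR false OR false OR false OR false = false
Overall: false → blocked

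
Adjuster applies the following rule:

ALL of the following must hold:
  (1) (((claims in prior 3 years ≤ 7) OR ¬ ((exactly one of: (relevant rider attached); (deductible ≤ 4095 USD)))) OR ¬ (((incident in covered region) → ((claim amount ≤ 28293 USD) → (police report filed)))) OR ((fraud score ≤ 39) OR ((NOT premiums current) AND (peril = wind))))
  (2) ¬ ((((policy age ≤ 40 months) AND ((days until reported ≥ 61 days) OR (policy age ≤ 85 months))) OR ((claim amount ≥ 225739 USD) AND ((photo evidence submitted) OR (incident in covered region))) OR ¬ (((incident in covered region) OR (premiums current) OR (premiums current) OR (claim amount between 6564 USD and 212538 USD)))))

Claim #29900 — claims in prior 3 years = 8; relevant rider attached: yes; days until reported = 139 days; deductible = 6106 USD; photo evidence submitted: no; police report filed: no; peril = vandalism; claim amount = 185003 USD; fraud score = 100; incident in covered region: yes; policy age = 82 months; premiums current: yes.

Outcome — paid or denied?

Atomic conditions:
  claims in prior 3 years ≤ 7: 8 ≤ 7 is false
  relevant rider attached: yes → true
  deductible ≤ 4095 USD: 6106 ≤ 4095 is false
  incident in covered region: yes → true
  claim amount ≤ 28293 USD: 185003 ≤ 28293 is false
  police report filed: no → false
  fraud score ≤ 39: 100 ≤ 39 is false
  NOT premiums current: yes → false
  peril = wind: vandalism == wind is false
  policy age ≤ 40 months: 82 ≤ 40 is false
  days until reported ≥ 61 days: 139 ≥ 61 is true
  policy age ≤ 85 months: 82 ≤ 85 is true
  claim amount ≥ 225739 USD: 185003 ≥ 225739 is false
  photo evidence submitted: no → false
  premiums current: yes → true
  claim amount between 6564 USD and 212538 USD: 185003 in [6564, 212538] is true
Combine:
[1.1.2.1] exactly-one(true, false) = true
[1.1.2] NOT true = false
[1.1] false OR false = false
[1.2.1.2] false → false (antecedent false ⇒ implication holds) = true
[1.2.1] true → true = true
[1.2] NOT true = false
[1.3.2] false AND false = false
[1.3] false OR false = false
[1] false OR false OR false = false
[2.1.1.2] true OR true = true
[2.1.1] false AND true = false
[2.1.2.2] false OR true = true
[2.1.2] false AND true = false
[2.1.3.1] true OR true OR true OR true = true
[2.1.3] NOT true = false
[2.1] false OR false OR false = false
[2] NOT false = true
[root] false AND true = false
Overall: false → denied

Denied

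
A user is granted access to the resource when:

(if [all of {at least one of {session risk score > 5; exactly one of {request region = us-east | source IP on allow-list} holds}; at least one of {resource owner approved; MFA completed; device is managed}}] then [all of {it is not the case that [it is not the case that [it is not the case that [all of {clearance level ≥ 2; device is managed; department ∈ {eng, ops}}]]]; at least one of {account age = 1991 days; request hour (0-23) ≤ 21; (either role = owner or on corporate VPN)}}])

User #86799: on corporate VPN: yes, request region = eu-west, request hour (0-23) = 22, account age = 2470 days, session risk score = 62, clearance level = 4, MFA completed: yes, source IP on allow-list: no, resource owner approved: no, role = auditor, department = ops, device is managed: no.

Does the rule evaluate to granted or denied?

Granted

Atomic conditions:
  session risk score > 5: 62 > 5 is true
  request region = us-east: eu-west == us-east is false
  source IP on allow-list: no → false
  resource owner approved: no → false
  MFA completed: yes → true
  device is managed: no → false
  clearance level ≥ 2: 4 ≥ 2 is true
  department ∈ {eng, ops}: ops is in the set → true
  account age = 1991 days: 2470 == 1991 is false
  request hour (0-23) ≤ 21: 22 ≤ 21 is false
  role = owner: auditor == owner is false
  on corporate VPN: yes → true
Combine:
[1.1.2] exactly-one(false, false) = false
[1.1] true OR false = true
[1.2] false OR true OR false = true
[1] true AND true = true
[2.1.1.1.1] true AND false AND true = false
[2.1.1.1] NOT false = true
[2.1.1] NOT true = false
[2.1] NOT false = true
[2.2.3] false OR true = true
[2.2] false OR false OR true = true
[2] true AND true = true
[root] true → true = true
Overall: true → granted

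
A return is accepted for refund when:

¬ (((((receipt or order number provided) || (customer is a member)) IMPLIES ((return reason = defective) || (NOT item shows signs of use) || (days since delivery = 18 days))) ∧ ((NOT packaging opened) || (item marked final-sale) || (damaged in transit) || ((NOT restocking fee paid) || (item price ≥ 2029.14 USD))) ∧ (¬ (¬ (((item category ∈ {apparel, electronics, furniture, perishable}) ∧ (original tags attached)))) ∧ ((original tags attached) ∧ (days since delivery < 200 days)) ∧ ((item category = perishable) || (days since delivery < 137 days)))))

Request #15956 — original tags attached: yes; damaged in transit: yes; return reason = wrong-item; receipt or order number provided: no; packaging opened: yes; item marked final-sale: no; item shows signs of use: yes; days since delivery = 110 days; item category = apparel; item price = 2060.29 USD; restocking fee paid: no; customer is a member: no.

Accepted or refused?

Refused

Atomic conditions:
  receipt or order number provided: no → false
  customer is a member: no → false
  return reason = defective: wrong-item == defective is false
  NOT item shows signs of use: yes → false
  days since delivery = 18 days: 110 == 18 is false
  NOT packaging opened: yes → false
  item marked final-sale: no → false
  damaged in transit: yes → true
  NOT restocking fee paid: no → true
  item price ≥ 2029.14 USD: 2060.29 ≥ 2029.14 is true
  item category ∈ {apparel, electronics, furniture, perishable}: apparel is in the set → true
  original tags attached: yes → true
  days since delivery < 200 days: 110 < 200 is true
  item category = perishable: apparel == perishable is false
  days since delivery < 137 days: 110 < 137 is true
Combine:
[1.1.1] false OR false = false
[1.1.2] false OR false OR false = false
[1.1] false → false (antecedent false ⇒ implication holds) = true
[1.2.4] true OR true = true
[1.2] false OR false OR true OR true = true
[1.3.1.1.1] true AND true = true
[1.3.1.1] NOT true = false
[1.3.1] NOT false = true
[1.3.2] true AND true = true
[1.3.3] false OR true = true
[1.3] true AND true AND true = true
[1] true AND true AND true = true
[root] NOT true = false
Overall: false → refused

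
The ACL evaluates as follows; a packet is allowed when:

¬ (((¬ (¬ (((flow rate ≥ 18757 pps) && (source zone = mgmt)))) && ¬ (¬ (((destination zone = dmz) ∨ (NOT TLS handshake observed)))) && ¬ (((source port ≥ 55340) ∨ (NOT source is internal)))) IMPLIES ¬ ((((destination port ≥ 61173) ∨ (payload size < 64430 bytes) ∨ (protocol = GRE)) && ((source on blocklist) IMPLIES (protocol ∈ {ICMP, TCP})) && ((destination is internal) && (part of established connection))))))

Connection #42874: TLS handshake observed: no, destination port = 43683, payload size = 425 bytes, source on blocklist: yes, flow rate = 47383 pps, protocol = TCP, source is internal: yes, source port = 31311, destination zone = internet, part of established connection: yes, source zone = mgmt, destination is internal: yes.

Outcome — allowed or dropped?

Atomic conditions:
  flow rate ≥ 18757 pps: 47383 ≥ 18757 is true
  source zone = mgmt: mgmt == mgmt is true
  destination zone = dmz: internet == dmz is false
  NOT TLS handshake observed: no → true
  source port ≥ 55340: 31311 ≥ 55340 is false
  NOT source is internal: yes → false
  destination port ≥ 61173: 43683 ≥ 61173 is false
  payload size < 64430 bytes: 425 < 64430 is true
  protocol = GRE: TCP == GRE is false
  source on blocklist: yes → true
  protocol ∈ {ICMP, TCP}: TCP is in the set → true
  destination is internal: yes → true
  part of established connection: yes → true
Combine:
[1.1.1.1.1] true AND true = true
[1.1.1.1] NOT true = false
[1.1.1] NOT false = true
[1.1.2.1.1] false OR true = true
[1.1.2.1] NOT true = false
[1.1.2] NOT false = true
[1.1.3.1] false OR false = false
[1.1.3] NOT false = true
[1.1] true AND true AND true = true
[1.2.1.1] false OR true OR false = true
[1.2.1.2] true → true = true
[1.2.1.3] true AND true = true
[1.2.1] true AND true AND true = true
[1.2] NOT true = false
[1] true → false = false
[root] NOT false = true
Overall: true → allowed

Allowed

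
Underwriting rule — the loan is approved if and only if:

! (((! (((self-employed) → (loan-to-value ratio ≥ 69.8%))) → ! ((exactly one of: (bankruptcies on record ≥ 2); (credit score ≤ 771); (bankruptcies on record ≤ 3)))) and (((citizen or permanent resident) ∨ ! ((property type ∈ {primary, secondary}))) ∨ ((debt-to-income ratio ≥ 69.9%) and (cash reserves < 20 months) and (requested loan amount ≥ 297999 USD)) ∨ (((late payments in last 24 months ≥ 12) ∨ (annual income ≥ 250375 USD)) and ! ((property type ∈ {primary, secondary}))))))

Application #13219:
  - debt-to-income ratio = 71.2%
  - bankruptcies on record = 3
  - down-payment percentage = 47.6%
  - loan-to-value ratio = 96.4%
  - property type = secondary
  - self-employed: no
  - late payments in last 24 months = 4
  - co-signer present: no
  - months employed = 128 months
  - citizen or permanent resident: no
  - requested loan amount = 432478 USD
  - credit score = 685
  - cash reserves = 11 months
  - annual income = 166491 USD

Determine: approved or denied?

Denied

Atomic conditions:
  self-employed: no → false
  loan-to-value ratio ≥ 69.8%: 96.4 ≥ 69.8 is true
  bankruptcies on record ≥ 2: 3 ≥ 2 is true
  credit score ≤ 771: 685 ≤ 771 is true
  bankruptcies on record ≤ 3: 3 ≤ 3 is true
  citizen or permanent resident: no → false
  property type ∈ {primary, secondary}: secondary is in the set → true
  debt-to-income ratio ≥ 69.9%: 71.2 ≥ 69.9 is true
  cash reserves < 20 months: 11 < 20 is true
  requested loan amount ≥ 297999 USD: 432478 ≥ 297999 is true
  late payments in last 24 months ≥ 12: 4 ≥ 12 is false
  annual income ≥ 250375 USD: 166491 ≥ 250375 is false
Combine:
[1.1.1.1] false → true (antecedent false ⇒ implication holds) = true
[1.1.1] NOT true = false
[1.1.2.1] exactly-one(true, true, true) = false
[1.1.2] NOT false = true
[1.1] false → true (antecedent false ⇒ implication holds) = true
[1.2.1.2] NOT true = false
[1.2.1] false OR false = false
[1.2.2] true AND true AND true = true
[1.2.3.1] false OR false = false
[1.2.3.2] NOT true = false
[1.2.3] false AND false = false
[1.2] false OR true OR false = true
[1] true AND true = true
[root] NOT true = false
Overall: false → denied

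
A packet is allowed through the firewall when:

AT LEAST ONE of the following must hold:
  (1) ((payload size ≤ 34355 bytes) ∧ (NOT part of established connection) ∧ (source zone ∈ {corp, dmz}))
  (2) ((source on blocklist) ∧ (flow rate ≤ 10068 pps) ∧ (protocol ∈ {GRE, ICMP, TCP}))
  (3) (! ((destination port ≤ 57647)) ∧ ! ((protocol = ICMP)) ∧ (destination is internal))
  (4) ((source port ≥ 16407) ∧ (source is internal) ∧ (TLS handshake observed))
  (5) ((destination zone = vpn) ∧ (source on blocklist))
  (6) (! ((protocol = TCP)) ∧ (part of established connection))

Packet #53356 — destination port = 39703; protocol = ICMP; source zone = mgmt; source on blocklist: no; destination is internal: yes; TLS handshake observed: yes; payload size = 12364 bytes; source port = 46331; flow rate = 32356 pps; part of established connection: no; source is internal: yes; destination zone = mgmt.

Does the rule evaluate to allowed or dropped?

Allowed

Atomic conditions:
  payload size ≤ 34355 bytes: 12364 ≤ 34355 is true
  NOT part of established connection: no → true
  source zone ∈ {corp, dmz}: mgmt is not in the set → false
  source on blocklist: no → false
  flow rate ≤ 10068 pps: 32356 ≤ 10068 is false
  protocol ∈ {GRE, ICMP, TCP}: ICMP is in the set → true
  destination port ≤ 57647: 39703 ≤ 57647 is true
  protocol = ICMP: ICMP == ICMP is true
  destination is internal: yes → true
  source port ≥ 16407: 46331 ≥ 16407 is true
  source is internal: yes → true
  TLS handshake observed: yes → true
  destination zone = vpn: mgmt == vpn is false
  protocol = TCP: ICMP == TCP is false
  part of established connection: no → false
Combine:
[1] true AND true AND false = false
[2] false AND false AND true = false
[3.1] NOT true = false
[3.2] NOT true = false
[3] false AND false AND true = false
[4] true AND true AND true = true
[5] false AND false = false
[6.1] NOT false = true
[6] true AND false = false
[root] false OR false OR false OR true OR false OR false = true
Overall: true → allowed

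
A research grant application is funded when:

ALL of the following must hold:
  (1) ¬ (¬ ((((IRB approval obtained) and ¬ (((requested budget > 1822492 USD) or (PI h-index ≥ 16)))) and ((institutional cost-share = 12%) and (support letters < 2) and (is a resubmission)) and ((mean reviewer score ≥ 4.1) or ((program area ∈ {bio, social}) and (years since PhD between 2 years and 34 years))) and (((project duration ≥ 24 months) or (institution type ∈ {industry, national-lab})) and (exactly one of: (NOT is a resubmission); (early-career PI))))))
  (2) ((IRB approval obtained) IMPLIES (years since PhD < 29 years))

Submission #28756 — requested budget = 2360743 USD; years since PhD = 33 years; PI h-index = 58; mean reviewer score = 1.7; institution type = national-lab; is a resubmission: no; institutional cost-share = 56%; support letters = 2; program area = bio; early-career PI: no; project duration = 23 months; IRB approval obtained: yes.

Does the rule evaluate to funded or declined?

Declined

Atomic conditions:
  IRB approval obtained: yes → true
  requested budget > 1822492 USD: 2360743 > 1822492 is true
  PI h-index ≥ 16: 58 ≥ 16 is true
  institutional cost-share = 12%: 56 == 12 is false
  support letters < 2: 2 < 2 is false
  is a resubmission: no → false
  mean reviewer score ≥ 4.1: 1.7 ≥ 4.1 is false
  program area ∈ {bio, social}: bio is in the set → true
  years since PhD between 2 years and 34 years: 33 in [2, 34] is true
  project duration ≥ 24 months: 23 ≥ 24 is false
  institution type ∈ {industry, national-lab}: national-lab is in the set → true
  NOT is a resubmission: no → true
  early-career PI: no → false
  years since PhD < 29 years: 33 < 29 is false
Combine:
[1.1.1.1.2.1] true OR true = true
[1.1.1.1.2] NOT true = false
[1.1.1.1] true AND false = false
[1.1.1.2] false AND false AND false = false
[1.1.1.3.2] true AND true = true
[1.1.1.3] false OR true = true
[1.1.1.4.1] false OR true = true
[1.1.1.4.2] exactly-one(true, false) = true
[1.1.1.4] true AND true = true
[1.1.1] false AND false AND true AND true = false
[1.1] NOT false = true
[1] NOT true = false
[2] true → false = false
[root] false AND false = false
Overall: false → declined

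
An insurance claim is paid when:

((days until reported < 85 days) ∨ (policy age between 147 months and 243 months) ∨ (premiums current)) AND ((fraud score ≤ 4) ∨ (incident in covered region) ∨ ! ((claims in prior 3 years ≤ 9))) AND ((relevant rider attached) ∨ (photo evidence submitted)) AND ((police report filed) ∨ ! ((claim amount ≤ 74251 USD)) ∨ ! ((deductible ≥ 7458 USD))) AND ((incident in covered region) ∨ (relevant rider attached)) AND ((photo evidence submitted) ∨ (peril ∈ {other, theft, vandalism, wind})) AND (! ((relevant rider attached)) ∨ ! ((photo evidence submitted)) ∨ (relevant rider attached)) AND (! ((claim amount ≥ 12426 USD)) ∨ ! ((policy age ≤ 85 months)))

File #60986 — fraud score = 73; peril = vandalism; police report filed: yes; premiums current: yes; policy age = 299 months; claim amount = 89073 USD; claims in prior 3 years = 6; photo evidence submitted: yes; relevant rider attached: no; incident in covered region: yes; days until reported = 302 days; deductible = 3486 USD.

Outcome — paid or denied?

Paid

Atomic conditions:
  days until reported < 85 days: 302 < 85 is false
  policy age between 147 months and 243 months: 299 in [147, 243] is false
  premiums current: yes → true
  fraud score ≤ 4: 73 ≤ 4 is false
  incident in covered region: yes → true
  claims in prior 3 years ≤ 9: 6 ≤ 9 is true
  relevant rider attached: no → false
  photo evidence submitted: yes → true
  police report filed: yes → true
  claim amount ≤ 74251 USD: 89073 ≤ 74251 is false
  deductible ≥ 7458 USD: 3486 ≥ 7458 is false
  peril ∈ {other, theft, vandalism, wind}: vandalism is in the set → true
  claim amount ≥ 12426 USD: 89073 ≥ 12426 is true
  policy age ≤ 85 months: 299 ≤ 85 is false
Combine:
[1] false OR false OR true = true
[2.3] NOT true = false
[2] false OR true OR false = true
[3] false OR true = true
[4.2] NOT false = true
[4.3] NOT false = true
[4] true OR true OR true = true
[5] true OR false = true
[6] true OR true = true
[7.1] NOT false = true
[7.2] NOT true = false
[7] true OR false OR false = true
[8.1] NOT true = false
[8.2] NOT false = true
[8] false OR true = true
[root] true AND true AND true AND true AND true AND true AND true AND true = true
Overall: true → paid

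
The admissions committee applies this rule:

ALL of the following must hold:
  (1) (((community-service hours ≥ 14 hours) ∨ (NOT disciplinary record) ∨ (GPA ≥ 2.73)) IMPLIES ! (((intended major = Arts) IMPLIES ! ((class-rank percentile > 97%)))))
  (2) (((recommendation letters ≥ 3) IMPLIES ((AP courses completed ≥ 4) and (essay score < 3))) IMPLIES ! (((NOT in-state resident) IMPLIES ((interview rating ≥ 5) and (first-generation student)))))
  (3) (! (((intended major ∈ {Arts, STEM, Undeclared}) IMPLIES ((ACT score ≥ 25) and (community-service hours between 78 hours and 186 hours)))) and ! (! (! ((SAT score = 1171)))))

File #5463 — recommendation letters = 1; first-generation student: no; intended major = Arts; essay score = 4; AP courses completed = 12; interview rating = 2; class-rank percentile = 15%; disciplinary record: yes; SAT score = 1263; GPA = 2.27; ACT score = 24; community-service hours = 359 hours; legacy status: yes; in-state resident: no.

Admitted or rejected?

Atomic conditions:
  community-service hours ≥ 14 hours: 359 ≥ 14 is true
  NOT disciplinary record: yes → false
  GPA ≥ 2.73: 2.27 ≥ 2.73 is false
  intended major = Arts: Arts == Arts is true
  class-rank percentile > 97%: 15 > 97 is false
  recommendation letters ≥ 3: 1 ≥ 3 is false
  AP courses completed ≥ 4: 12 ≥ 4 is true
  essay score < 3: 4 < 3 is false
  NOT in-state resident: no → true
  interview rating ≥ 5: 2 ≥ 5 is false
  first-generation student: no → false
  intended major ∈ {Arts, STEM, Undeclared}: Arts is in the set → true
  ACT score ≥ 25: 24 ≥ 25 is false
  community-service hours between 78 hours and 186 hours: 359 in [78, 186] is false
  SAT score = 1171: 1263 == 1171 is false
Combine:
[1.1] true OR false OR false = true
[1.2.1.2] NOT false = true
[1.2.1] true → true = true
[1.2] NOT true = false
[1] true → false = false
[2.1.2] true AND false = false
[2.1] false → false (antecedent false ⇒ implication holds) = true
[2.2.1.2] false AND false = false
[2.2.1] true → false = false
[2.2] NOT false = true
[2] true → true = true
[3.1.1.2] false AND false = false
[3.1.1] true → false = false
[3.1] NOT false = true
[3.2.1.1] NOT false = true
[3.2.1] NOT true = false
[3.2] NOT false = true
[3] true AND true = true
[root] false AND true AND true = false
Overall: false → rejected

Rejected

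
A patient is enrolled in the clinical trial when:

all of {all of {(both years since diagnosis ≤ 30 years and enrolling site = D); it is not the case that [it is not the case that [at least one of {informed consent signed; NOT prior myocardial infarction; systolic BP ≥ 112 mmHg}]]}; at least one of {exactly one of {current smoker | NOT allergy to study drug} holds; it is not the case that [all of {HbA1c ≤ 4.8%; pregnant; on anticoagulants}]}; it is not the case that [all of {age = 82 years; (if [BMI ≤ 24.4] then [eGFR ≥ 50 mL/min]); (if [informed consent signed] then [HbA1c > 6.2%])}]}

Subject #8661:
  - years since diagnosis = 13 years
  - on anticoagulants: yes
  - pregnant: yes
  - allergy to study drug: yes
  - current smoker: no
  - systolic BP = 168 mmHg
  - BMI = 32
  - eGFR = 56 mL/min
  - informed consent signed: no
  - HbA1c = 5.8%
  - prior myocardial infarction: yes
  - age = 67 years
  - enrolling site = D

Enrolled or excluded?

Atomic conditions:
  years since diagnosis ≤ 30 years: 13 ≤ 30 is true
  enrolling site = D: D == D is true
  informed consent signed: no → false
  NOT prior myocardial infarction: yes → false
  systolic BP ≥ 112 mmHg: 168 ≥ 112 is true
  current smoker: no → false
  NOT allergy to study drug: yes → false
  HbA1c ≤ 4.8%: 5.8 ≤ 4.8 is false
  pregnant: yes → true
  on anticoagulants: yes → true
  age = 82 years: 67 == 82 is false
  BMI ≤ 24.4: 32 ≤ 24.4 is false
  eGFR ≥ 50 mL/min: 56 ≥ 50 is true
  HbA1c > 6.2%: 5.8 > 6.2 is false
Combine:
[1.1] true AND true = true
[1.2.1.1] false OR false OR true = true
[1.2.1] NOT true = false
[1.2] NOT false = true
[1] true AND true = true
[2.1] exactly-one(false, false) = false
[2.2.1] false AND true AND true = false
[2.2] NOT false = true
[2] false OR true = true
[3.1.2] false → true (antecedent false ⇒ implication holds) = true
[3.1.3] false → false (antecedent false ⇒ implication holds) = true
[3.1] false AND true AND true = false
[3] NOT false = true
[root] true AND true AND true = true
Overall: true → enrolled

Enrolled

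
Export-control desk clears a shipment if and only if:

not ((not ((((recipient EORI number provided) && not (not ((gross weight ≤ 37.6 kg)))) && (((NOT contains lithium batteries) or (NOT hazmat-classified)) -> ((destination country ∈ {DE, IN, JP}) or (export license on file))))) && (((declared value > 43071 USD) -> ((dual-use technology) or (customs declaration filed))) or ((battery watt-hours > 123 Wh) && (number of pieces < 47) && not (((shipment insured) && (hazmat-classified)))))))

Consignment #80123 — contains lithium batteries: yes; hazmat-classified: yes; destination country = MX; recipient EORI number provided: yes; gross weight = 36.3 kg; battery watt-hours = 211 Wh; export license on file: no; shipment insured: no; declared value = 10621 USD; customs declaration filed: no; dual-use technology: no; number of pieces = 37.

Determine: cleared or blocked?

Cleared

Atomic conditions:
  recipient EORI number provided: yes → true
  gross weight ≤ 37.6 kg: 36.3 ≤ 37.6 is true
  NOT contains lithium batteries: yes → false
  NOT hazmat-classified: yes → false
  destination country ∈ {DE, IN, JP}: MX is not in the set → false
  export license on file: no → false
  declared value > 43071 USD: 10621 > 43071 is false
  dual-use technology: no → false
  customs declaration filed: no → false
  battery watt-hours > 123 Wh: 211 > 123 is true
  number of pieces < 47: 37 < 47 is true
  shipment insured: no → false
  hazmat-classified: yes → true
Combine:
[1.1.1.1.2.1] NOT true = false
[1.1.1.1.2] NOT false = true
[1.1.1.1] true AND true = true
[1.1.1.2.1] false OR false = false
[1.1.1.2.2] false OR false = false
[1.1.1.2] false → false (antecedent false ⇒ implication holds) = true
[1.1.1] true AND true = true
[1.1] NOT true = false
[1.2.1.2] false OR false = false
[1.2.1] false → false (antecedent false ⇒ implication holds) = true
[1.2.2.3.1] false AND true = false
[1.2.2.3] NOT false = true
[1.2.2] true AND true AND true = true
[1.2] true OR true = true
[1] false AND true = false
[root] NOT false = true
Overall: true → cleared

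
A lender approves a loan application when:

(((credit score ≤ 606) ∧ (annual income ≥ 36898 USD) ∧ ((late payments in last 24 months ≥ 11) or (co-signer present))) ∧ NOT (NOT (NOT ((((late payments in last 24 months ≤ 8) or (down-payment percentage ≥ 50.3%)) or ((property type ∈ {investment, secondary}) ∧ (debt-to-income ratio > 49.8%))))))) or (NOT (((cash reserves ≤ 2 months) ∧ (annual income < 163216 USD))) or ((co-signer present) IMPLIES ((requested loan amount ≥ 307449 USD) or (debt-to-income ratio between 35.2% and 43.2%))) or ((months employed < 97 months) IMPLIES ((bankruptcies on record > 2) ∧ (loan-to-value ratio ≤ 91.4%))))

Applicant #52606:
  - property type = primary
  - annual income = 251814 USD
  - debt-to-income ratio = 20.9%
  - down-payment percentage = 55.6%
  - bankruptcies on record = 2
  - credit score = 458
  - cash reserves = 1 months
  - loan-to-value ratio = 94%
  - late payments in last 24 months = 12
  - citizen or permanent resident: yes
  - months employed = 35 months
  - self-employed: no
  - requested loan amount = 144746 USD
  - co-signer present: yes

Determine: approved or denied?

Approved

Atomic conditions:
  credit score ≤ 606: 458 ≤ 606 is true
  annual income ≥ 36898 USD: 251814 ≥ 36898 is true
  late payments in last 24 months ≥ 11: 12 ≥ 11 is true
  co-signer present: yes → true
  late payments in last 24 months ≤ 8: 12 ≤ 8 is false
  down-payment percentage ≥ 50.3%: 55.6 ≥ 50.3 is true
  property type ∈ {investment, secondary}: primary is not in the set → false
  debt-to-income ratio > 49.8%: 20.9 > 49.8 is false
  cash reserves ≤ 2 months: 1 ≤ 2 is true
  annual income < 163216 USD: 251814 < 163216 is false
  requested loan amount ≥ 307449 USD: 144746 ≥ 307449 is false
  debt-to-income ratio between 35.2% and 43.2%: 20.9 in [35.2, 43.2] is false
  months employed < 97 months: 35 < 97 is true
  bankruptcies on record > 2: 2 > 2 is false
  loan-to-value ratio ≤ 91.4%: 94 ≤ 91.4 is false
Combine:
[1.1.3] true OR true = true
[1.1] true AND true AND true = true
[1.2.1.1.1.1] false OR true = true
[1.2.1.1.1.2] false AND false = false
[1.2.1.1.1] true OR false = true
[1.2.1.1] NOT true = false
[1.2.1] NOT false = true
[1.2] NOT true = false
[1] true AND false = false
[2.1.1] true AND false = false
[2.1] NOT false = true
[2.2.2] false OR false = false
[2.2] true → false = false
[2.3.2] false AND false = false
[2.3] true → false = false
[2] true OR false OR false = true
[root] false OR true = true
Overall: true → approved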